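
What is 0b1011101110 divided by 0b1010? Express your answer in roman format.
Convert 0b1011101110 (binary) → 512 + 128 + 64 + 32 + 8 + 4 + 2 = 750 (decimal)
Convert 0b1010 (binary) → 8 + 2 = 10 (decimal)
Compute 750 ÷ 10 = 75
Convert 75 (decimal) → 75 = 50 + 10 + 10 + 5 → LXXV (Roman numeral)
LXXV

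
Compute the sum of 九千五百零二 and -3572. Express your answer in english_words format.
Convert 九千五百零二 (Chinese numeral) → 9×1000 + 5×100 + 2 = 9502 (decimal)
Compute 9502 + -3572 = 5930
Convert 5930 (decimal) → 5930 = 5×1000 + 9×100 + 30 → five thousand nine hundred thirty (English words)
five thousand nine hundred thirty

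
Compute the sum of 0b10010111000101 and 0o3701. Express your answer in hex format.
Convert 0b10010111000101 (binary) → 8192 + 1024 + 256 + 128 + 64 + 4 + 1 = 9669 (decimal)
Convert 0o3701 (octal) → 3×512 + 7×64 + 1 = 1985 (decimal)
Compute 9669 + 1985 = 11654
Convert 11654 (decimal) → 11654 = 2×4096 + 13×256 + 8×16 + 6 → 0x2D86 (hexadecimal)
0x2D86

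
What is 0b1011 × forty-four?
Convert 0b1011 (binary) → 8 + 2 + 1 = 11 (decimal)
Convert forty-four (English words) → 44 (decimal)
Compute 11 × 44 = 484
484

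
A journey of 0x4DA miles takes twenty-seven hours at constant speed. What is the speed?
Convert 0x4DA (hexadecimal) → 4×256 + 13×16 + 10 = 1242 (decimal)
Convert twenty-seven (English words) → 27 (decimal)
Compute 1242 ÷ 27 = 46
46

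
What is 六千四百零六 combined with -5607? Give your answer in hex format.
Convert 六千四百零六 (Chinese numeral) → 6×1000 + 4×100 + 6 = 6406 (decimal)
Compute 6406 + -5607 = 799
Convert 799 (decimal) → 799 = 3×256 + 1×16 + 15 → 0x31F (hexadecimal)
0x31F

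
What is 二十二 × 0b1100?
Convert 二十二 (Chinese numeral) → 2×10 + 2 = 22 (decimal)
Convert 0b1100 (binary) → 8 + 4 = 12 (decimal)
Compute 22 × 12 = 264
264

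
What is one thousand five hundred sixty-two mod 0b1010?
Convert one thousand five hundred sixty-two (English words) → 1×1000 + 5×100 + 62 = 1562 (decimal)
Convert 0b1010 (binary) → 8 + 2 = 10 (decimal)
Compute 1562 mod 10 = 2
2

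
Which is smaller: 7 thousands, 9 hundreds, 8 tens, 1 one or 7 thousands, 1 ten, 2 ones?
Convert 7 thousands, 9 hundreds, 8 tens, 1 one (place-value notation) → 7×1000 + 9×100 + 8×10 + 1 = 7981 (decimal)
Convert 7 thousands, 1 ten, 2 ones (place-value notation) → 7×1000 + 1×10 + 2 = 7012 (decimal)
Compare 7981 vs 7012: smaller = 7012
7012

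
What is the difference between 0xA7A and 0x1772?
Convert 0xA7A (hexadecimal) → 10×256 + 7×16 + 10 = 2682 (decimal)
Convert 0x1772 (hexadecimal) → 1×4096 + 7×256 + 7×16 + 2 = 6002 (decimal)
Difference: |2682 - 6002| = 3320
3320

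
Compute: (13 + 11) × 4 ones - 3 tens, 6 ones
Convert 4 ones (place-value notation) → 4 (decimal)
Convert 3 tens, 6 ones (place-value notation) → 3×10 + 6 = 36 (decimal)
Expression in decimal: (13 + 11) × 4 - 36
Parentheses first: 13 + 11 = 24
Multiply: 24 × 4 = 96
Subtract: 96 - 36 = 60
60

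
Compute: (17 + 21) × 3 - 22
Parentheses first: 17 + 21 = 38
Multiply: 38 × 3 = 114
Subtract: 114 - 22 = 92
92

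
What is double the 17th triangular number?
The 17th triangular number = 17×18/2 = 153
Compute 153 × 2 = 306
306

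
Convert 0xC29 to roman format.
Convert 0xC29 (hexadecimal) → 12×256 + 2×16 + 9 = 3113 (decimal)
Convert 3113 (decimal) → 3113 = 1000 + 1000 + 1000 + 100 + 10 + 1 + 1 + 1 → MMMCXIII (Roman numeral)
MMMCXIII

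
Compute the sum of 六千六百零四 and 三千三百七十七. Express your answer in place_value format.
Convert 六千六百零四 (Chinese numeral) → 6×1000 + 6×100 + 4 = 6604 (decimal)
Convert 三千三百七十七 (Chinese numeral) → 3×1000 + 3×100 + 7×10 + 7 = 3377 (decimal)
Compute 6604 + 3377 = 9981
Convert 9981 (decimal) → 9981 = 9×1000 + 9×100 + 8×10 + 1 → 9 thousands, 9 hundreds, 8 tens, 1 one (place-value notation)
9 thousands, 9 hundreds, 8 tens, 1 one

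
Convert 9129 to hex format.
Convert 9129 (decimal) → 9129 = 2×4096 + 3×256 + 10×16 + 9 → 0x23A9 (hexadecimal)
0x23A9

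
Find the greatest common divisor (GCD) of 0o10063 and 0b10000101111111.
Convert 0o10063 (octal) → 1×4096 + 6×8 + 3 = 4147 (decimal)
Convert 0b10000101111111 (binary) → 8192 + 256 + 64 + 32 + 16 + 8 + 4 + 2 + 1 = 8575 (decimal)
Compute gcd(4147, 8575) = 1
1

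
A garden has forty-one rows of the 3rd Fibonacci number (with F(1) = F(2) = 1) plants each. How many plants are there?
Convert the 3rd Fibonacci number (with F(1) = F(2) = 1) (Fibonacci index) → 1, 1, 2 → 2 (decimal)
Convert forty-one (English words) → 41 (decimal)
Compute 2 × 41 = 82
82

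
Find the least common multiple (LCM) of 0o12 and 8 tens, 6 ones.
Convert 0o12 (octal) → 1×8 + 2 = 10 (decimal)
Convert 8 tens, 6 ones (place-value notation) → 8×10 + 6 = 86 (decimal)
Compute lcm(10, 86) = 430
430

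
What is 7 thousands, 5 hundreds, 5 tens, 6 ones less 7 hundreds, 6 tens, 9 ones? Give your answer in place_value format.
Convert 7 thousands, 5 hundreds, 5 tens, 6 ones (place-value notation) → 7×1000 + 5×100 + 5×10 + 6 = 7556 (decimal)
Convert 7 hundreds, 6 tens, 9 ones (place-value notation) → 7×100 + 6×10 + 9 = 769 (decimal)
Compute 7556 - 769 = 6787
Convert 6787 (decimal) → 6787 = 6×1000 + 7×100 + 8×10 + 7 → 6 thousands, 7 hundreds, 8 tens, 7 ones (place-value notation)
6 thousands, 7 hundreds, 8 tens, 7 ones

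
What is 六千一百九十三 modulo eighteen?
Convert 六千一百九十三 (Chinese numeral) → 6×1000 + 1×100 + 9×10 + 3 = 6193 (decimal)
Convert eighteen (English words) → 18 (decimal)
Compute 6193 mod 18 = 1
1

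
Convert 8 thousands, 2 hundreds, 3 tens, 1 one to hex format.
Convert 8 thousands, 2 hundreds, 3 tens, 1 one (place-value notation) → 8×1000 + 2×100 + 3×10 + 1 = 8231 (decimal)
Convert 8231 (decimal) → 8231 = 2×4096 + 2×16 + 7 → 0x2027 (hexadecimal)
0x2027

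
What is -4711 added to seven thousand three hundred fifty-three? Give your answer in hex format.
Convert seven thousand three hundred fifty-three (English words) → 7×1000 + 3×100 + 53 = 7353 (decimal)
Compute -4711 + 7353 = 2642
Convert 2642 (decimal) → 2642 = 10×256 + 5×16 + 2 → 0xA52 (hexadecimal)
0xA52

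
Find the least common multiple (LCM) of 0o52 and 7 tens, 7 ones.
Convert 0o52 (octal) → 5×8 + 2 = 42 (decimal)
Convert 7 tens, 7 ones (place-value notation) → 7×10 + 7 = 77 (decimal)
Compute lcm(42, 77) = 462
462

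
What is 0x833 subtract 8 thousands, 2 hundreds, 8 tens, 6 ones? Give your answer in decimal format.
Convert 0x833 (hexadecimal) → 8×256 + 3×16 + 3 = 2099 (decimal)
Convert 8 thousands, 2 hundreds, 8 tens, 6 ones (place-value notation) → 8×1000 + 2×100 + 8×10 + 6 = 8286 (decimal)
Compute 2099 - 8286 = -6187
-6187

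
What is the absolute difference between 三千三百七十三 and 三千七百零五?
Convert 三千三百七十三 (Chinese numeral) → 3×1000 + 3×100 + 7×10 + 3 = 3373 (decimal)
Convert 三千七百零五 (Chinese numeral) → 3×1000 + 7×100 + 5 = 3705 (decimal)
Compute |3373 - 3705| = 332
332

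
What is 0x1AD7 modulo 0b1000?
Convert 0x1AD7 (hexadecimal) → 1×4096 + 10×256 + 13×16 + 7 = 6871 (decimal)
Convert 0b1000 (binary) → 8 (decimal)
Compute 6871 mod 8 = 7
7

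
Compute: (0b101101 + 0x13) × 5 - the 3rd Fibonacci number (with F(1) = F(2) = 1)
Convert 0b101101 (binary) → 32 + 8 + 4 + 1 = 45 (decimal)
Convert 0x13 (hexadecimal) → 1×16 + 3 = 19 (decimal)
Convert the 3rd Fibonacci number (with F(1) = F(2) = 1) (Fibonacci index) → 1, 1, 2 → 2 (decimal)
Expression in decimal: (45 + 19) × 5 - 2
Parentheses first: 45 + 19 = 64
Multiply: 64 × 5 = 320
Subtract: 320 - 2 = 318
318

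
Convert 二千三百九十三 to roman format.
Convert 二千三百九十三 (Chinese numeral) → 2×1000 + 3×100 + 9×10 + 3 = 2393 (decimal)
Convert 2393 (decimal) → 2393 = 1000 + 1000 + 100 + 100 + 100 + 90 + 1 + 1 + 1 → MMCCCXCIII (Roman numeral)
MMCCCXCIII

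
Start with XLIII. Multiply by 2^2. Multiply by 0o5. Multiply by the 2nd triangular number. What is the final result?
Convert XLIII (Roman numeral) → 40 + 1 + 1 + 1 = 43 (decimal)
Start: 43
Convert 2^2 (power) → 4 (decimal)
43 × 4 = 172
Convert 0o5 (octal) → 5 (decimal)
172 × 5 = 860
Convert the 2nd triangular number (triangular index) → 2×3/2 = 3 (decimal)
860 × 3 = 2580
2580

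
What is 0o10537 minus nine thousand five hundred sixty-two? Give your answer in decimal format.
Convert 0o10537 (octal) → 1×4096 + 5×64 + 3×8 + 7 = 4447 (decimal)
Convert nine thousand five hundred sixty-two (English words) → 9×1000 + 5×100 + 62 = 9562 (decimal)
Compute 4447 - 9562 = -5115
-5115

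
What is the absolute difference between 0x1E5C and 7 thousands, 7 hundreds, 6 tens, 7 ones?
Convert 0x1E5C (hexadecimal) → 1×4096 + 14×256 + 5×16 + 12 = 7772 (decimal)
Convert 7 thousands, 7 hundreds, 6 tens, 7 ones (place-value notation) → 7×1000 + 7×100 + 6×10 + 7 = 7767 (decimal)
Compute |7772 - 7767| = 5
5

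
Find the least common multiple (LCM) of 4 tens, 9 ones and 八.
Convert 4 tens, 9 ones (place-value notation) → 4×10 + 9 = 49 (decimal)
Convert 八 (Chinese numeral) → 8 (decimal)
Compute lcm(49, 8) = 392
392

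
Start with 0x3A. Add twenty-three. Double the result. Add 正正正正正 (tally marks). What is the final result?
Convert 0x3A (hexadecimal) → 3×16 + 10 = 58 (decimal)
Start: 58
Convert twenty-three (English words) → 23 (decimal)
58 + 23 = 81
81 × 2 = 162
Convert 正正正正正 (tally marks) → 5 + 5 + 5 + 5 + 5 = 25 (decimal)
162 + 25 = 187
187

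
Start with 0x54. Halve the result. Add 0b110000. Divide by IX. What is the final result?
Convert 0x54 (hexadecimal) → 5×16 + 4 = 84 (decimal)
Start: 84
84 ÷ 2 = 42
Convert 0b110000 (binary) → 32 + 16 = 48 (decimal)
42 + 48 = 90
Convert IX (Roman numeral) → 9 (decimal)
90 ÷ 9 = 10
10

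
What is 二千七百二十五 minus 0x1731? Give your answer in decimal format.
Convert 二千七百二十五 (Chinese numeral) → 2×1000 + 7×100 + 2×10 + 5 = 2725 (decimal)
Convert 0x1731 (hexadecimal) → 1×4096 + 7×256 + 3×16 + 1 = 5937 (decimal)
Compute 2725 - 5937 = -3212
-3212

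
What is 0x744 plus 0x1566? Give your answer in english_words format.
Convert 0x744 (hexadecimal) → 7×256 + 4×16 + 4 = 1860 (decimal)
Convert 0x1566 (hexadecimal) → 1×4096 + 5×256 + 6×16 + 6 = 5478 (decimal)
Compute 1860 + 5478 = 7338
Convert 7338 (decimal) → 7338 = 7×1000 + 3×100 + 38 → seven thousand three hundred thirty-eight (English words)
seven thousand three hundred thirty-eight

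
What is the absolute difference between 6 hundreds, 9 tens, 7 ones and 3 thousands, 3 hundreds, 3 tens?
Convert 6 hundreds, 9 tens, 7 ones (place-value notation) → 6×100 + 9×10 + 7 = 697 (decimal)
Convert 3 thousands, 3 hundreds, 3 tens (place-value notation) → 3×1000 + 3×100 + 3×10 = 3330 (decimal)
Compute |697 - 3330| = 2633
2633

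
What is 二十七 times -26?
Convert 二十七 (Chinese numeral) → 2×10 + 7 = 27 (decimal)
Compute 27 × -26 = -702
-702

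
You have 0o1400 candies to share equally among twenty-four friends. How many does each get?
Convert 0o1400 (octal) → 1×512 + 4×64 = 768 (decimal)
Convert twenty-four (English words) → 24 (decimal)
Compute 768 ÷ 24 = 32
32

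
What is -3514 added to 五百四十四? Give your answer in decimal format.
Convert 五百四十四 (Chinese numeral) → 5×100 + 4×10 + 4 = 544 (decimal)
Compute -3514 + 544 = -2970
-2970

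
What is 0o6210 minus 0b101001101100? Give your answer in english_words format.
Convert 0o6210 (octal) → 6×512 + 2×64 + 1×8 = 3208 (decimal)
Convert 0b101001101100 (binary) → 2048 + 512 + 64 + 32 + 8 + 4 = 2668 (decimal)
Compute 3208 - 2668 = 540
Convert 540 (decimal) → 540 = 5×100 + 40 → five hundred forty (English words)
five hundred forty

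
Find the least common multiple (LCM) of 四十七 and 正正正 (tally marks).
Convert 四十七 (Chinese numeral) → 4×10 + 7 = 47 (decimal)
Convert 正正正 (tally marks) → 5 + 5 + 5 = 15 (decimal)
Compute lcm(47, 15) = 705
705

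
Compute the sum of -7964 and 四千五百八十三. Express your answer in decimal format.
Convert 四千五百八十三 (Chinese numeral) → 4×1000 + 5×100 + 8×10 + 3 = 4583 (decimal)
Compute -7964 + 4583 = -3381
-3381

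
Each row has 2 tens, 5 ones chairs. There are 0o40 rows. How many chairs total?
Convert 2 tens, 5 ones (place-value notation) → 2×10 + 5 = 25 (decimal)
Convert 0o40 (octal) → 4×8 = 32 (decimal)
Compute 25 × 32 = 800
800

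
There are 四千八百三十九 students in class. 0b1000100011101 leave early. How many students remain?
Convert 四千八百三十九 (Chinese numeral) → 4×1000 + 8×100 + 3×10 + 9 = 4839 (decimal)
Convert 0b1000100011101 (binary) → 4096 + 256 + 16 + 8 + 4 + 1 = 4381 (decimal)
Compute 4839 - 4381 = 458
458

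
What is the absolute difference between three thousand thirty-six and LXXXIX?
Convert three thousand thirty-six (English words) → 3×1000 + 36 = 3036 (decimal)
Convert LXXXIX (Roman numeral) → 50 + 10 + 10 + 10 + 9 = 89 (decimal)
Compute |3036 - 89| = 2947
2947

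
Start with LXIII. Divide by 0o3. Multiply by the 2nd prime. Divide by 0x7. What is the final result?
Convert LXIII (Roman numeral) → 50 + 10 + 1 + 1 + 1 = 63 (decimal)
Start: 63
Convert 0o3 (octal) → 3 (decimal)
63 ÷ 3 = 21
Convert the 2nd prime (prime index) → 3 (decimal)
21 × 3 = 63
Convert 0x7 (hexadecimal) → 7 (decimal)
63 ÷ 7 = 9
9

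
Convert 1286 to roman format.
Convert 1286 (decimal) → 1286 = 1000 + 100 + 100 + 50 + 10 + 10 + 10 + 5 + 1 → MCCLXXXVI (Roman numeral)
MCCLXXXVI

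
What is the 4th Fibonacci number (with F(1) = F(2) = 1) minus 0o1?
The 4th Fibonacci number (with F(1) = F(2) = 1): 1, 1, 2, 3 → 3
Convert 0o1 (octal) → 1 (decimal)
Compute 3 - 1 = 2
2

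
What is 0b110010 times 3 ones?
Convert 0b110010 (binary) → 32 + 16 + 2 = 50 (decimal)
Convert 3 ones (place-value notation) → 3 (decimal)
Compute 50 × 3 = 150
150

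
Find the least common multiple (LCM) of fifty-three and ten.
Convert fifty-three (English words) → 53 (decimal)
Convert ten (English words) → 10 (decimal)
Compute lcm(53, 10) = 530
530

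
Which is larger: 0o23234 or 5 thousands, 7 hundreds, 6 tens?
Convert 0o23234 (octal) → 2×4096 + 3×512 + 2×64 + 3×8 + 4 = 9884 (decimal)
Convert 5 thousands, 7 hundreds, 6 tens (place-value notation) → 5×1000 + 7×100 + 6×10 = 5760 (decimal)
Compare 9884 vs 5760: larger = 9884
9884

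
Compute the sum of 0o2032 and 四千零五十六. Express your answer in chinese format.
Convert 0o2032 (octal) → 2×512 + 3×8 + 2 = 1050 (decimal)
Convert 四千零五十六 (Chinese numeral) → 4×1000 + 5×10 + 6 = 4056 (decimal)
Compute 1050 + 4056 = 5106
Convert 5106 (decimal) → 5106 = 5×1000 + 1×100 + 6 → 五千一百零六 (Chinese numeral)
五千一百零六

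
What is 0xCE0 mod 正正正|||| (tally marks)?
Convert 0xCE0 (hexadecimal) → 12×256 + 14×16 = 3296 (decimal)
Convert 正正正|||| (tally marks) → 5 + 5 + 5 + 4 = 19 (decimal)
Compute 3296 mod 19 = 9
9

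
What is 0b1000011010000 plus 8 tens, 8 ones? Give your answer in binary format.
Convert 0b1000011010000 (binary) → 4096 + 128 + 64 + 16 = 4304 (decimal)
Convert 8 tens, 8 ones (place-value notation) → 8×10 + 8 = 88 (decimal)
Compute 4304 + 88 = 4392
Convert 4392 (decimal) → 4392 = 4096 + 256 + 32 + 8 → 0b1000100101000 (binary)
0b1000100101000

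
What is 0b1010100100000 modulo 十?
Convert 0b1010100100000 (binary) → 4096 + 1024 + 256 + 32 = 5408 (decimal)
Convert 十 (Chinese numeral) → 1×10 = 10 (decimal)
Compute 5408 mod 10 = 8
8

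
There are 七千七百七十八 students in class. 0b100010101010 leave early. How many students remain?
Convert 七千七百七十八 (Chinese numeral) → 7×1000 + 7×100 + 7×10 + 8 = 7778 (decimal)
Convert 0b100010101010 (binary) → 2048 + 128 + 32 + 8 + 2 = 2218 (decimal)
Compute 7778 - 2218 = 5560
5560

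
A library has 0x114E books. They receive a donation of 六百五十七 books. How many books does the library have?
Convert 0x114E (hexadecimal) → 1×4096 + 1×256 + 4×16 + 14 = 4430 (decimal)
Convert 六百五十七 (Chinese numeral) → 6×100 + 5×10 + 7 = 657 (decimal)
Compute 4430 + 657 = 5087
5087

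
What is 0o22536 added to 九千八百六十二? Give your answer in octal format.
Convert 0o22536 (octal) → 2×4096 + 2×512 + 5×64 + 3×8 + 6 = 9566 (decimal)
Convert 九千八百六十二 (Chinese numeral) → 9×1000 + 8×100 + 6×10 + 2 = 9862 (decimal)
Compute 9566 + 9862 = 19428
Convert 19428 (decimal) → 19428 = 4×4096 + 5×512 + 7×64 + 4×8 + 4 → 0o45744 (octal)
0o45744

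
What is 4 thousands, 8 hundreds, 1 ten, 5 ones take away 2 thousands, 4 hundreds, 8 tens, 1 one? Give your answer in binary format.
Convert 4 thousands, 8 hundreds, 1 ten, 5 ones (place-value notation) → 4×1000 + 8×100 + 1×10 + 5 = 4815 (decimal)
Convert 2 thousands, 4 hundreds, 8 tens, 1 one (place-value notation) → 2×1000 + 4×100 + 8×10 + 1 = 2481 (decimal)
Compute 4815 - 2481 = 2334
Convert 2334 (decimal) → 2334 = 2048 + 256 + 16 + 8 + 4 + 2 → 0b100100011110 (binary)
0b100100011110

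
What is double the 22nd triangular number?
The 22nd triangular number = 22×23/2 = 253
Compute 253 × 2 = 506
506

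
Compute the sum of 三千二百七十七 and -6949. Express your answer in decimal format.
Convert 三千二百七十七 (Chinese numeral) → 3×1000 + 2×100 + 7×10 + 7 = 3277 (decimal)
Compute 3277 + -6949 = -3672
-3672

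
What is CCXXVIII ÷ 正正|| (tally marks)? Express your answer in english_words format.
Convert CCXXVIII (Roman numeral) → 100 + 100 + 10 + 10 + 5 + 1 + 1 + 1 = 228 (decimal)
Convert 正正|| (tally marks) → 5 + 5 + 2 = 12 (decimal)
Compute 228 ÷ 12 = 19
Convert 19 (decimal) → nineteen (English words)
nineteen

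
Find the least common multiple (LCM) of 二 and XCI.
Convert 二 (Chinese numeral) → 2 (decimal)
Convert XCI (Roman numeral) → 90 + 1 = 91 (decimal)
Compute lcm(2, 91) = 182
182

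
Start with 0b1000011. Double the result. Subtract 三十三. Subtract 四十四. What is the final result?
Convert 0b1000011 (binary) → 64 + 2 + 1 = 67 (decimal)
Start: 67
67 × 2 = 134
Convert 三十三 (Chinese numeral) → 3×10 + 3 = 33 (decimal)
134 - 33 = 101
Convert 四十四 (Chinese numeral) → 4×10 + 4 = 44 (decimal)
101 - 44 = 57
57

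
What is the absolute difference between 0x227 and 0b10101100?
Convert 0x227 (hexadecimal) → 2×256 + 2×16 + 7 = 551 (decimal)
Convert 0b10101100 (binary) → 128 + 32 + 8 + 4 = 172 (decimal)
Compute |551 - 172| = 379
379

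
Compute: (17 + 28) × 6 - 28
Parentheses first: 17 + 28 = 45
Multiply: 45 × 6 = 270
Subtract: 270 - 28 = 242
242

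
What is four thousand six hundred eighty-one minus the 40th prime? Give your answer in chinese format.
Convert four thousand six hundred eighty-one (English words) → 4×1000 + 6×100 + 81 = 4681 (decimal)
Convert the 40th prime (prime index) → 173 (decimal)
Compute 4681 - 173 = 4508
Convert 4508 (decimal) → 4508 = 4×1000 + 5×100 + 8 → 四千五百零八 (Chinese numeral)
四千五百零八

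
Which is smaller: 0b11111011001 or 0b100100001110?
Convert 0b11111011001 (binary) → 1024 + 512 + 256 + 128 + 64 + 16 + 8 + 1 = 2009 (decimal)
Convert 0b100100001110 (binary) → 2048 + 256 + 8 + 4 + 2 = 2318 (decimal)
Compare 2009 vs 2318: smaller = 2009
2009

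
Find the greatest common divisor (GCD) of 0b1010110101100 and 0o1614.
Convert 0b1010110101100 (binary) → 4096 + 1024 + 256 + 128 + 32 + 8 + 4 = 5548 (decimal)
Convert 0o1614 (octal) → 1×512 + 6×64 + 1×8 + 4 = 908 (decimal)
Compute gcd(5548, 908) = 4
4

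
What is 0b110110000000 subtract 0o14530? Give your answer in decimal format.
Convert 0b110110000000 (binary) → 2048 + 1024 + 256 + 128 = 3456 (decimal)
Convert 0o14530 (octal) → 1×4096 + 4×512 + 5×64 + 3×8 = 6488 (decimal)
Compute 3456 - 6488 = -3032
-3032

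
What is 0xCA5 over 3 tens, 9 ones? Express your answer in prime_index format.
Convert 0xCA5 (hexadecimal) → 12×256 + 10×16 + 5 = 3237 (decimal)
Convert 3 tens, 9 ones (place-value notation) → 3×10 + 9 = 39 (decimal)
Compute 3237 ÷ 39 = 83
Convert 83 (decimal) → the 23rd prime (prime index)
the 23rd prime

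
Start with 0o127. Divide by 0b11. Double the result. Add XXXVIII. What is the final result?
Convert 0o127 (octal) → 1×64 + 2×8 + 7 = 87 (decimal)
Start: 87
Convert 0b11 (binary) → 2 + 1 = 3 (decimal)
87 ÷ 3 = 29
29 × 2 = 58
Convert XXXVIII (Roman numeral) → 10 + 10 + 10 + 5 + 1 + 1 + 1 = 38 (decimal)
58 + 38 = 96
96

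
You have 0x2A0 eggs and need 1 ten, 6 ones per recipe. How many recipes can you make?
Convert 0x2A0 (hexadecimal) → 2×256 + 10×16 = 672 (decimal)
Convert 1 ten, 6 ones (place-value notation) → 1×10 + 6 = 16 (decimal)
Compute 672 ÷ 16 = 42
42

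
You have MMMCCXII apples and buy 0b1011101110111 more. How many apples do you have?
Convert MMMCCXII (Roman numeral) → 1000 + 1000 + 1000 + 100 + 100 + 10 + 1 + 1 = 3212 (decimal)
Convert 0b1011101110111 (binary) → 4096 + 1024 + 512 + 256 + 64 + 32 + 16 + 4 + 2 + 1 = 6007 (decimal)
Compute 3212 + 6007 = 9219
9219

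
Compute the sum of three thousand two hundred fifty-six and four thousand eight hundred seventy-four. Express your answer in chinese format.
Convert three thousand two hundred fifty-six (English words) → 3×1000 + 2×100 + 56 = 3256 (decimal)
Convert four thousand eight hundred seventy-four (English words) → 4×1000 + 8×100 + 74 = 4874 (decimal)
Compute 3256 + 4874 = 8130
Convert 8130 (decimal) → 8130 = 8×1000 + 1×100 + 3×10 → 八千一百三十 (Chinese numeral)
八千一百三十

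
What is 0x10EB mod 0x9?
Convert 0x10EB (hexadecimal) → 1×4096 + 14×16 + 11 = 4331 (decimal)
Convert 0x9 (hexadecimal) → 9 (decimal)
Compute 4331 mod 9 = 2
2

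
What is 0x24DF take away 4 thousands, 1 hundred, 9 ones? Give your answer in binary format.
Convert 0x24DF (hexadecimal) → 2×4096 + 4×256 + 13×16 + 15 = 9439 (decimal)
Convert 4 thousands, 1 hundred, 9 ones (place-value notation) → 4×1000 + 1×100 + 9 = 4109 (decimal)
Compute 9439 - 4109 = 5330
Convert 5330 (decimal) → 5330 = 4096 + 1024 + 128 + 64 + 16 + 2 → 0b1010011010010 (binary)
0b1010011010010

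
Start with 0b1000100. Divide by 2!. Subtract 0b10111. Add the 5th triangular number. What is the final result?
Convert 0b1000100 (binary) → 64 + 4 = 68 (decimal)
Start: 68
Convert 2! (factorial) → 2 (decimal)
68 ÷ 2 = 34
Convert 0b10111 (binary) → 16 + 4 + 2 + 1 = 23 (decimal)
34 - 23 = 11
Convert the 5th triangular number (triangular index) → 5×6/2 = 15 (decimal)
11 + 15 = 26
26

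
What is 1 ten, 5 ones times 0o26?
Convert 1 ten, 5 ones (place-value notation) → 1×10 + 5 = 15 (decimal)
Convert 0o26 (octal) → 2×8 + 6 = 22 (decimal)
Compute 15 × 22 = 330
330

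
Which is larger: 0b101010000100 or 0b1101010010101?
Convert 0b101010000100 (binary) → 2048 + 512 + 128 + 4 = 2692 (decimal)
Convert 0b1101010010101 (binary) → 4096 + 2048 + 512 + 128 + 16 + 4 + 1 = 6805 (decimal)
Compare 2692 vs 6805: larger = 6805
6805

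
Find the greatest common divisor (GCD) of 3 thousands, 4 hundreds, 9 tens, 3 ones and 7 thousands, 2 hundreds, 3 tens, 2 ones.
Convert 3 thousands, 4 hundreds, 9 tens, 3 ones (place-value notation) → 3×1000 + 4×100 + 9×10 + 3 = 3493 (decimal)
Convert 7 thousands, 2 hundreds, 3 tens, 2 ones (place-value notation) → 7×1000 + 2×100 + 3×10 + 2 = 7232 (decimal)
Compute gcd(3493, 7232) = 1
1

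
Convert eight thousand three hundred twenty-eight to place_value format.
Convert eight thousand three hundred twenty-eight (English words) → 8×1000 + 3×100 + 28 = 8328 (decimal)
Convert 8328 (decimal) → 8328 = 8×1000 + 3×100 + 2×10 + 8 → 8 thousands, 3 hundreds, 2 tens, 8 ones (place-value notation)
8 thousands, 3 hundreds, 2 tens, 8 ones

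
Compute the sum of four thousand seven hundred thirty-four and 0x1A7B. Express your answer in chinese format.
Convert four thousand seven hundred thirty-four (English words) → 4×1000 + 7×100 + 34 = 4734 (decimal)
Convert 0x1A7B (hexadecimal) → 1×4096 + 10×256 + 7×16 + 11 = 6779 (decimal)
Compute 4734 + 6779 = 11513
Convert 11513 (decimal) → 11513 = 1×10000 + 1×1000 + 5×100 + 1×10 + 3 → 一万一千五百一十三 (Chinese numeral)
一万一千五百一十三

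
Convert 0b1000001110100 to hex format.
Convert 0b1000001110100 (binary) → 4096 + 64 + 32 + 16 + 4 = 4212 (decimal)
Convert 4212 (decimal) → 4212 = 1×4096 + 7×16 + 4 → 0x1074 (hexadecimal)
0x1074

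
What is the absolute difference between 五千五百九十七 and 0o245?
Convert 五千五百九十七 (Chinese numeral) → 5×1000 + 5×100 + 9×10 + 7 = 5597 (decimal)
Convert 0o245 (octal) → 2×64 + 4×8 + 5 = 165 (decimal)
Compute |5597 - 165| = 5432
5432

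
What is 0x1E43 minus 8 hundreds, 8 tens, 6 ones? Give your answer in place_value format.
Convert 0x1E43 (hexadecimal) → 1×4096 + 14×256 + 4×16 + 3 = 7747 (decimal)
Convert 8 hundreds, 8 tens, 6 ones (place-value notation) → 8×100 + 8×10 + 6 = 886 (decimal)
Compute 7747 - 886 = 6861
Convert 6861 (decimal) → 6861 = 6×1000 + 8×100 + 6×10 + 1 → 6 thousands, 8 hundreds, 6 tens, 1 one (place-value notation)
6 thousands, 8 hundreds, 6 tens, 1 one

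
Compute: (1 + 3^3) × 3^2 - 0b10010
Convert 3^3 (power) → 27 (decimal)
Convert 3^2 (power) → 9 (decimal)
Convert 0b10010 (binary) → 16 + 2 = 18 (decimal)
Expression in decimal: (1 + 27) × 9 - 18
Parentheses first: 1 + 27 = 28
Multiply: 28 × 9 = 252
Subtract: 252 - 18 = 234
234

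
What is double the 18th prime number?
The 18th prime number = 61
Compute 61 × 2 = 122
122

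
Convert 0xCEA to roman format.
Convert 0xCEA (hexadecimal) → 12×256 + 14×16 + 10 = 3306 (decimal)
Convert 3306 (decimal) → 3306 = 1000 + 1000 + 1000 + 100 + 100 + 100 + 5 + 1 → MMMCCCVI (Roman numeral)
MMMCCCVI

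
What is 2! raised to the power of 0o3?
Convert 2! (factorial) → 2 (decimal)
Convert 0o3 (octal) → 3 (decimal)
Compute 2 ^ 3 = 8
8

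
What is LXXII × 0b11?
Convert LXXII (Roman numeral) → 50 + 10 + 10 + 1 + 1 = 72 (decimal)
Convert 0b11 (binary) → 2 + 1 = 3 (decimal)
Compute 72 × 3 = 216
216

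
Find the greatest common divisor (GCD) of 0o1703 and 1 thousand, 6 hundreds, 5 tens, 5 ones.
Convert 0o1703 (octal) → 1×512 + 7×64 + 3 = 963 (decimal)
Convert 1 thousand, 6 hundreds, 5 tens, 5 ones (place-value notation) → 1×1000 + 6×100 + 5×10 + 5 = 1655 (decimal)
Compute gcd(963, 1655) = 1
1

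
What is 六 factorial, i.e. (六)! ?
Convert 六 (Chinese numeral) → 6 (decimal)
Compute 6! = 720
720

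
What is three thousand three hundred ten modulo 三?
Convert three thousand three hundred ten (English words) → 3×1000 + 3×100 + 10 = 3310 (decimal)
Convert 三 (Chinese numeral) → 3 (decimal)
Compute 3310 mod 3 = 1
1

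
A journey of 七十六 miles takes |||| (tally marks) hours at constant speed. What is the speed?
Convert 七十六 (Chinese numeral) → 7×10 + 6 = 76 (decimal)
Convert |||| (tally marks) → 4 (decimal)
Compute 76 ÷ 4 = 19
19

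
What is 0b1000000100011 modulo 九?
Convert 0b1000000100011 (binary) → 4096 + 32 + 2 + 1 = 4131 (decimal)
Convert 九 (Chinese numeral) → 9 (decimal)
Compute 4131 mod 9 = 0
0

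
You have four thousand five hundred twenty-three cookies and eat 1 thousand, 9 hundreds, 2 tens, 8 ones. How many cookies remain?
Convert four thousand five hundred twenty-three (English words) → 4×1000 + 5×100 + 23 = 4523 (decimal)
Convert 1 thousand, 9 hundreds, 2 tens, 8 ones (place-value notation) → 1×1000 + 9×100 + 2×10 + 8 = 1928 (decimal)
Compute 4523 - 1928 = 2595
2595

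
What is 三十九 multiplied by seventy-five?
Convert 三十九 (Chinese numeral) → 3×10 + 9 = 39 (decimal)
Convert seventy-five (English words) → 75 (decimal)
Compute 39 × 75 = 2925
2925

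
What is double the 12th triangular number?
The 12th triangular number = 12×13/2 = 78
Compute 78 × 2 = 156
156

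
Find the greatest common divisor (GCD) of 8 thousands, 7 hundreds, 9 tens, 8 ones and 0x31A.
Convert 8 thousands, 7 hundreds, 9 tens, 8 ones (place-value notation) → 8×1000 + 7×100 + 9×10 + 8 = 8798 (decimal)
Convert 0x31A (hexadecimal) → 3×256 + 1×16 + 10 = 794 (decimal)
Compute gcd(8798, 794) = 2
2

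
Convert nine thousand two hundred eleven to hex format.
Convert nine thousand two hundred eleven (English words) → 9×1000 + 2×100 + 11 = 9211 (decimal)
Convert 9211 (decimal) → 9211 = 2×4096 + 3×256 + 15×16 + 11 → 0x23FB (hexadecimal)
0x23FB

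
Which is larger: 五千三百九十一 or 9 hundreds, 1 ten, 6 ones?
Convert 五千三百九十一 (Chinese numeral) → 5×1000 + 3×100 + 9×10 + 1 = 5391 (decimal)
Convert 9 hundreds, 1 ten, 6 ones (place-value notation) → 9×100 + 1×10 + 6 = 916 (decimal)
Compare 5391 vs 916: larger = 5391
5391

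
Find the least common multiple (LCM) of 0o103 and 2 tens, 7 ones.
Convert 0o103 (octal) → 1×64 + 3 = 67 (decimal)
Convert 2 tens, 7 ones (place-value notation) → 2×10 + 7 = 27 (decimal)
Compute lcm(67, 27) = 1809
1809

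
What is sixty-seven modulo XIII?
Convert sixty-seven (English words) → 67 (decimal)
Convert XIII (Roman numeral) → 10 + 1 + 1 + 1 = 13 (decimal)
Compute 67 mod 13 = 2
2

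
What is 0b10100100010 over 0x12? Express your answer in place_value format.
Convert 0b10100100010 (binary) → 1024 + 256 + 32 + 2 = 1314 (decimal)
Convert 0x12 (hexadecimal) → 1×16 + 2 = 18 (decimal)
Compute 1314 ÷ 18 = 73
Convert 73 (decimal) → 73 = 7×10 + 3 → 7 tens, 3 ones (place-value notation)
7 tens, 3 ones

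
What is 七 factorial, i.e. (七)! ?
Convert 七 (Chinese numeral) → 7 (decimal)
Compute 7! = 5040
5040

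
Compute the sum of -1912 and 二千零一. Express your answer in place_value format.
Convert 二千零一 (Chinese numeral) → 2×1000 + 1 = 2001 (decimal)
Compute -1912 + 2001 = 89
Convert 89 (decimal) → 89 = 8×10 + 9 → 8 tens, 9 ones (place-value notation)
8 tens, 9 ones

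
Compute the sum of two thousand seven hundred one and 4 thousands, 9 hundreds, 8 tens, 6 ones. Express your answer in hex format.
Convert two thousand seven hundred one (English words) → 2×1000 + 7×100 + 1 = 2701 (decimal)
Convert 4 thousands, 9 hundreds, 8 tens, 6 ones (place-value notation) → 4×1000 + 9×100 + 8×10 + 6 = 4986 (decimal)
Compute 2701 + 4986 = 7687
Convert 7687 (decimal) → 7687 = 1×4096 + 14×256 + 7 → 0x1E07 (hexadecimal)
0x1E07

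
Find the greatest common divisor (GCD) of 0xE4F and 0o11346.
Convert 0xE4F (hexadecimal) → 14×256 + 4×16 + 15 = 3663 (decimal)
Convert 0o11346 (octal) → 1×4096 + 1×512 + 3×64 + 4×8 + 6 = 4838 (decimal)
Compute gcd(3663, 4838) = 1
1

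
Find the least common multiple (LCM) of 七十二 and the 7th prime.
Convert 七十二 (Chinese numeral) → 7×10 + 2 = 72 (decimal)
Convert the 7th prime (prime index) → 17 (decimal)
Compute lcm(72, 17) = 1224
1224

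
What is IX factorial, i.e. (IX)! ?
Convert IX (Roman numeral) → 9 (decimal)
Compute 9! = 362880
362880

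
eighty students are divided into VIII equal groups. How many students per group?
Convert eighty (English words) → 80 (decimal)
Convert VIII (Roman numeral) → 5 + 1 + 1 + 1 = 8 (decimal)
Compute 80 ÷ 8 = 10
10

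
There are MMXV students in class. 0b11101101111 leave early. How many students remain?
Convert MMXV (Roman numeral) → 1000 + 1000 + 10 + 5 = 2015 (decimal)
Convert 0b11101101111 (binary) → 1024 + 512 + 256 + 64 + 32 + 8 + 4 + 2 + 1 = 1903 (decimal)
Compute 2015 - 1903 = 112
112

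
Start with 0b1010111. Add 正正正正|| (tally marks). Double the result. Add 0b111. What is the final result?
Convert 0b1010111 (binary) → 64 + 16 + 4 + 2 + 1 = 87 (decimal)
Start: 87
Convert 正正正正|| (tally marks) → 5 + 5 + 5 + 5 + 2 = 22 (decimal)
87 + 22 = 109
109 × 2 = 218
Convert 0b111 (binary) → 4 + 2 + 1 = 7 (decimal)
218 + 7 = 225
225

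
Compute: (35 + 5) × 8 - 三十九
Convert 三十九 (Chinese numeral) → 3×10 + 9 = 39 (decimal)
Expression in decimal: (35 + 5) × 8 - 39
Parentheses first: 35 + 5 = 40
Multiply: 40 × 8 = 320
Subtract: 320 - 39 = 281
281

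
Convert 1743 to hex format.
Convert 1743 (decimal) → 1743 = 6×256 + 12×16 + 15 → 0x6CF (hexadecimal)
0x6CF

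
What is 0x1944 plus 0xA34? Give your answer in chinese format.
Convert 0x1944 (hexadecimal) → 1×4096 + 9×256 + 4×16 + 4 = 6468 (decimal)
Convert 0xA34 (hexadecimal) → 10×256 + 3×16 + 4 = 2612 (decimal)
Compute 6468 + 2612 = 9080
Convert 9080 (decimal) → 9080 = 9×1000 + 8×10 → 九千零八十 (Chinese numeral)
九千零八十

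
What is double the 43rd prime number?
The 43rd prime number = 191
Compute 191 × 2 = 382
382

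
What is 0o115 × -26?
Convert 0o115 (octal) → 1×64 + 1×8 + 5 = 77 (decimal)
Compute 77 × -26 = -2002
-2002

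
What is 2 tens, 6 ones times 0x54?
Convert 2 tens, 6 ones (place-value notation) → 2×10 + 6 = 26 (decimal)
Convert 0x54 (hexadecimal) → 5×16 + 4 = 84 (decimal)
Compute 26 × 84 = 2184
2184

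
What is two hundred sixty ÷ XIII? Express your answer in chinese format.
Convert two hundred sixty (English words) → 2×100 + 60 = 260 (decimal)
Convert XIII (Roman numeral) → 10 + 1 + 1 + 1 = 13 (decimal)
Compute 260 ÷ 13 = 20
Convert 20 (decimal) → 20 = 2×10 → 二十 (Chinese numeral)
二十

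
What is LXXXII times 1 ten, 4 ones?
Convert LXXXII (Roman numeral) → 50 + 10 + 10 + 10 + 1 + 1 = 82 (decimal)
Convert 1 ten, 4 ones (place-value notation) → 1×10 + 4 = 14 (decimal)
Compute 82 × 14 = 1148
1148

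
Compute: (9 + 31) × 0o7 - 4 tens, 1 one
Convert 0o7 (octal) → 7 (decimal)
Convert 4 tens, 1 one (place-value notation) → 4×10 + 1 = 41 (decimal)
Expression in decimal: (9 + 31) × 7 - 41
Parentheses first: 9 + 31 = 40
Multiply: 40 × 7 = 280
Subtract: 280 - 41 = 239
239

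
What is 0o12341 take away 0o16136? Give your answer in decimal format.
Convert 0o12341 (octal) → 1×4096 + 2×512 + 3×64 + 4×8 + 1 = 5345 (decimal)
Convert 0o16136 (octal) → 1×4096 + 6×512 + 1×64 + 3×8 + 6 = 7262 (decimal)
Compute 5345 - 7262 = -1917
-1917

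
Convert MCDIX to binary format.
Convert MCDIX (Roman numeral) → 1000 + 400 + 9 = 1409 (decimal)
Convert 1409 (decimal) → 1409 = 1024 + 256 + 128 + 1 → 0b10110000001 (binary)
0b10110000001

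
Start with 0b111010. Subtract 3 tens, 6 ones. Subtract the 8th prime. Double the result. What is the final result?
Convert 0b111010 (binary) → 32 + 16 + 8 + 2 = 58 (decimal)
Start: 58
Convert 3 tens, 6 ones (place-value notation) → 3×10 + 6 = 36 (decimal)
58 - 36 = 22
Convert the 8th prime (prime index) → 19 (decimal)
22 - 19 = 3
3 × 2 = 6
6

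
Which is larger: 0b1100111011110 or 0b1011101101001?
Convert 0b1100111011110 (binary) → 4096 + 2048 + 256 + 128 + 64 + 16 + 8 + 4 + 2 = 6622 (decimal)
Convert 0b1011101101001 (binary) → 4096 + 1024 + 512 + 256 + 64 + 32 + 8 + 1 = 5993 (decimal)
Compare 6622 vs 5993: larger = 6622
6622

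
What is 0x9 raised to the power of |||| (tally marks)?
Convert 0x9 (hexadecimal) → 9 (decimal)
Convert |||| (tally marks) → 4 (decimal)
Compute 9 ^ 4 = 6561
6561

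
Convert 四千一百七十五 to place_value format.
Convert 四千一百七十五 (Chinese numeral) → 4×1000 + 1×100 + 7×10 + 5 = 4175 (decimal)
Convert 4175 (decimal) → 4175 = 4×1000 + 1×100 + 7×10 + 5 → 4 thousands, 1 hundred, 7 tens, 5 ones (place-value notation)
4 thousands, 1 hundred, 7 tens, 5 ones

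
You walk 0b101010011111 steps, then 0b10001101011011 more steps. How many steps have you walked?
Convert 0b101010011111 (binary) → 2048 + 512 + 128 + 16 + 8 + 4 + 2 + 1 = 2719 (decimal)
Convert 0b10001101011011 (binary) → 8192 + 512 + 256 + 64 + 16 + 8 + 2 + 1 = 9051 (decimal)
Compute 2719 + 9051 = 11770
11770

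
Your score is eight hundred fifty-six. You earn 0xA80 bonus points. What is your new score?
Convert eight hundred fifty-six (English words) → 8×100 + 56 = 856 (decimal)
Convert 0xA80 (hexadecimal) → 10×256 + 8×16 = 2688 (decimal)
Compute 856 + 2688 = 3544
3544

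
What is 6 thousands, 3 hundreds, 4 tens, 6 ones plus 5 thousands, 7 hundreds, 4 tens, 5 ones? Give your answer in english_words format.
Convert 6 thousands, 3 hundreds, 4 tens, 6 ones (place-value notation) → 6×1000 + 3×100 + 4×10 + 6 = 6346 (decimal)
Convert 5 thousands, 7 hundreds, 4 tens, 5 ones (place-value notation) → 5×1000 + 7×100 + 4×10 + 5 = 5745 (decimal)
Compute 6346 + 5745 = 12091
Convert 12091 (decimal) → 12091 = 12×1000 + 91 → twelve thousand ninety-one (English words)
twelve thousand ninety-one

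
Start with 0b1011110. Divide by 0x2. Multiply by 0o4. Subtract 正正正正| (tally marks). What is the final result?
Convert 0b1011110 (binary) → 64 + 16 + 8 + 4 + 2 = 94 (decimal)
Start: 94
Convert 0x2 (hexadecimal) → 2 (decimal)
94 ÷ 2 = 47
Convert 0o4 (octal) → 4 (decimal)
47 × 4 = 188
Convert 正正正正| (tally marks) → 5 + 5 + 5 + 5 + 1 = 21 (decimal)
188 - 21 = 167
167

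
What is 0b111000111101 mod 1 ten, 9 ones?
Convert 0b111000111101 (binary) → 2048 + 1024 + 512 + 32 + 16 + 8 + 4 + 1 = 3645 (decimal)
Convert 1 ten, 9 ones (place-value notation) → 1×10 + 9 = 19 (decimal)
Compute 3645 mod 19 = 16
16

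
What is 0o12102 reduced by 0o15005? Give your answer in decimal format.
Convert 0o12102 (octal) → 1×4096 + 2×512 + 1×64 + 2 = 5186 (decimal)
Convert 0o15005 (octal) → 1×4096 + 5×512 + 5 = 6661 (decimal)
Compute 5186 - 6661 = -1475
-1475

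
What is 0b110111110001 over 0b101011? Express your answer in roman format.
Convert 0b110111110001 (binary) → 2048 + 1024 + 256 + 128 + 64 + 32 + 16 + 1 = 3569 (decimal)
Convert 0b101011 (binary) → 32 + 8 + 2 + 1 = 43 (decimal)
Compute 3569 ÷ 43 = 83
Convert 83 (decimal) → 83 = 50 + 10 + 10 + 10 + 1 + 1 + 1 → LXXXIII (Roman numeral)
LXXXIII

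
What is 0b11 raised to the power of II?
Convert 0b11 (binary) → 2 + 1 = 3 (decimal)
Convert II (Roman numeral) → 1 + 1 = 2 (decimal)
Compute 3 ^ 2 = 9
9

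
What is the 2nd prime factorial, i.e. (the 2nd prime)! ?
Convert the 2nd prime (prime index) → 3 (decimal)
Compute 3! = 6
6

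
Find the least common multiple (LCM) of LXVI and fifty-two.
Convert LXVI (Roman numeral) → 50 + 10 + 5 + 1 = 66 (decimal)
Convert fifty-two (English words) → 52 (decimal)
Compute lcm(66, 52) = 1716
1716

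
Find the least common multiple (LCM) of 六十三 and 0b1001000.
Convert 六十三 (Chinese numeral) → 6×10 + 3 = 63 (decimal)
Convert 0b1001000 (binary) → 64 + 8 = 72 (decimal)
Compute lcm(63, 72) = 504
504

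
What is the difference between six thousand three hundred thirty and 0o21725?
Convert six thousand three hundred thirty (English words) → 6×1000 + 3×100 + 30 = 6330 (decimal)
Convert 0o21725 (octal) → 2×4096 + 1×512 + 7×64 + 2×8 + 5 = 9173 (decimal)
Difference: |6330 - 9173| = 2843
2843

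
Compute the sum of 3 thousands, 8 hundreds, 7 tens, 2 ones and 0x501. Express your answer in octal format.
Convert 3 thousands, 8 hundreds, 7 tens, 2 ones (place-value notation) → 3×1000 + 8×100 + 7×10 + 2 = 3872 (decimal)
Convert 0x501 (hexadecimal) → 5×256 + 1 = 1281 (decimal)
Compute 3872 + 1281 = 5153
Convert 5153 (decimal) → 5153 = 1×4096 + 2×512 + 4×8 + 1 → 0o12041 (octal)
0o12041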